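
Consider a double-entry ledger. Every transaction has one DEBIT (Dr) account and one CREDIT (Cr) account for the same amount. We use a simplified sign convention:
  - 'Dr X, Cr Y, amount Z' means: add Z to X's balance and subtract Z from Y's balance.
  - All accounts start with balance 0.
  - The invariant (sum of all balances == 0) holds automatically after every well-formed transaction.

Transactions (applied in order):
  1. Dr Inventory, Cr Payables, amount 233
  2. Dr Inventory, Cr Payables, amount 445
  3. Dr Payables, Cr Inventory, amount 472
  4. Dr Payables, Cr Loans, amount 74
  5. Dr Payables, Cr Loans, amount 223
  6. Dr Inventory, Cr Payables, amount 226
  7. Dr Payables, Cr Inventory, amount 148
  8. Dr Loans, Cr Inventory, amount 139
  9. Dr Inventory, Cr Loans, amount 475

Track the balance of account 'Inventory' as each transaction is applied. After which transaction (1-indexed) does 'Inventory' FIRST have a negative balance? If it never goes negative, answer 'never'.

Answer: never

Derivation:
After txn 1: Inventory=233
After txn 2: Inventory=678
After txn 3: Inventory=206
After txn 4: Inventory=206
After txn 5: Inventory=206
After txn 6: Inventory=432
After txn 7: Inventory=284
After txn 8: Inventory=145
After txn 9: Inventory=620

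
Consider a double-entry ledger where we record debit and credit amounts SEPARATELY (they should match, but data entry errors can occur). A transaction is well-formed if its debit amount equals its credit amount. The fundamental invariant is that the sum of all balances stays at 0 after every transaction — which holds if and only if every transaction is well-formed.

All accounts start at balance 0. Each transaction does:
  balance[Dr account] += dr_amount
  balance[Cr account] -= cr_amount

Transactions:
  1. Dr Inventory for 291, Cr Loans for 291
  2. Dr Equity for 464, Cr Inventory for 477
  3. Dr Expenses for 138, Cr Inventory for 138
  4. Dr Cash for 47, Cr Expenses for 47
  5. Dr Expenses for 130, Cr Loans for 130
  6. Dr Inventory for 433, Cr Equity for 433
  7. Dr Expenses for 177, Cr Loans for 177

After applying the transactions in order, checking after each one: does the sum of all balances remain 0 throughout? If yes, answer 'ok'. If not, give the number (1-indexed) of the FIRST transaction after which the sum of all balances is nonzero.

Answer: 2

Derivation:
After txn 1: dr=291 cr=291 sum_balances=0
After txn 2: dr=464 cr=477 sum_balances=-13
After txn 3: dr=138 cr=138 sum_balances=-13
After txn 4: dr=47 cr=47 sum_balances=-13
After txn 5: dr=130 cr=130 sum_balances=-13
After txn 6: dr=433 cr=433 sum_balances=-13
After txn 7: dr=177 cr=177 sum_balances=-13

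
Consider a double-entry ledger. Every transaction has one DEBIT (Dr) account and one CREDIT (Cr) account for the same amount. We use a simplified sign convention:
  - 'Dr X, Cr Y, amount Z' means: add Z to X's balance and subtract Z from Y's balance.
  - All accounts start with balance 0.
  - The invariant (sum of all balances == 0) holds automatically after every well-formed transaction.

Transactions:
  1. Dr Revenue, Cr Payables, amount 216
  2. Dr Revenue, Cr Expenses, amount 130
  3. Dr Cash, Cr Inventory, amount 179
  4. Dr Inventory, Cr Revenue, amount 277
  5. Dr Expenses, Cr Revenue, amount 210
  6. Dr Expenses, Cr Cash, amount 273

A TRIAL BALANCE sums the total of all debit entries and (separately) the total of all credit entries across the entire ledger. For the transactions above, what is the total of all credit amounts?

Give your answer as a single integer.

Txn 1: credit+=216
Txn 2: credit+=130
Txn 3: credit+=179
Txn 4: credit+=277
Txn 5: credit+=210
Txn 6: credit+=273
Total credits = 1285

Answer: 1285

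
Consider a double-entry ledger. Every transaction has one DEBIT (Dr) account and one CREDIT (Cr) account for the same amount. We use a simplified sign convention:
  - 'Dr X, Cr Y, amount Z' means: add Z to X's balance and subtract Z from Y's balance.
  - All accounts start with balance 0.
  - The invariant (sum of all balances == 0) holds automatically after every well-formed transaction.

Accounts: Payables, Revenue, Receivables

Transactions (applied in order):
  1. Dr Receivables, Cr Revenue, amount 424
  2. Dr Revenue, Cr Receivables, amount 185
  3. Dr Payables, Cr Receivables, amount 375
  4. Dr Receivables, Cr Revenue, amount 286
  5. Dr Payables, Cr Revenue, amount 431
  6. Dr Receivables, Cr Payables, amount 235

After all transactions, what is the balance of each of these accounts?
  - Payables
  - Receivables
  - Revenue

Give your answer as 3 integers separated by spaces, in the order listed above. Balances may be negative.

Answer: 571 385 -956

Derivation:
After txn 1 (Dr Receivables, Cr Revenue, amount 424): Receivables=424 Revenue=-424
After txn 2 (Dr Revenue, Cr Receivables, amount 185): Receivables=239 Revenue=-239
After txn 3 (Dr Payables, Cr Receivables, amount 375): Payables=375 Receivables=-136 Revenue=-239
After txn 4 (Dr Receivables, Cr Revenue, amount 286): Payables=375 Receivables=150 Revenue=-525
After txn 5 (Dr Payables, Cr Revenue, amount 431): Payables=806 Receivables=150 Revenue=-956
After txn 6 (Dr Receivables, Cr Payables, amount 235): Payables=571 Receivables=385 Revenue=-956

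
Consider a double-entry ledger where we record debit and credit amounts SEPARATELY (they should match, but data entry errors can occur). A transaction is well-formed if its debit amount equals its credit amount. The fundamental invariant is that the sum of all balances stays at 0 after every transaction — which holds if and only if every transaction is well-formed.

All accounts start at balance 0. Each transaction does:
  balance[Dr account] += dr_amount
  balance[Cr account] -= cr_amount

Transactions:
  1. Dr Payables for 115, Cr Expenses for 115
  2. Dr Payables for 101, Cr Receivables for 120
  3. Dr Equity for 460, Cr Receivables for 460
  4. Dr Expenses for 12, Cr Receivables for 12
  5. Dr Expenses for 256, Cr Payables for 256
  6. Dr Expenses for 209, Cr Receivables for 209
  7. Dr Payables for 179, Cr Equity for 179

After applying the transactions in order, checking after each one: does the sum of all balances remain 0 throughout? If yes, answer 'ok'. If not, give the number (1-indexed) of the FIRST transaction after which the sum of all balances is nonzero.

Answer: 2

Derivation:
After txn 1: dr=115 cr=115 sum_balances=0
After txn 2: dr=101 cr=120 sum_balances=-19
After txn 3: dr=460 cr=460 sum_balances=-19
After txn 4: dr=12 cr=12 sum_balances=-19
After txn 5: dr=256 cr=256 sum_balances=-19
After txn 6: dr=209 cr=209 sum_balances=-19
After txn 7: dr=179 cr=179 sum_balances=-19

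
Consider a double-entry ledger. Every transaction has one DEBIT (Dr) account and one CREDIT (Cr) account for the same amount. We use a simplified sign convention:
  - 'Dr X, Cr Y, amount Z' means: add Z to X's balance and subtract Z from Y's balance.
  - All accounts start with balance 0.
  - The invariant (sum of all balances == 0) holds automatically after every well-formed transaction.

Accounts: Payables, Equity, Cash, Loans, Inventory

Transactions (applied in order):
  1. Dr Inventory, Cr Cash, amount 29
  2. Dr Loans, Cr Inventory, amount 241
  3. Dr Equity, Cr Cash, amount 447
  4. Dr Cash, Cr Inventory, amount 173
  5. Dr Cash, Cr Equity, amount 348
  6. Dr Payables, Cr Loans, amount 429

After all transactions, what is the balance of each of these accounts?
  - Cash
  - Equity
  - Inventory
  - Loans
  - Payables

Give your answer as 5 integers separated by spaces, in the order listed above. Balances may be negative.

After txn 1 (Dr Inventory, Cr Cash, amount 29): Cash=-29 Inventory=29
After txn 2 (Dr Loans, Cr Inventory, amount 241): Cash=-29 Inventory=-212 Loans=241
After txn 3 (Dr Equity, Cr Cash, amount 447): Cash=-476 Equity=447 Inventory=-212 Loans=241
After txn 4 (Dr Cash, Cr Inventory, amount 173): Cash=-303 Equity=447 Inventory=-385 Loans=241
After txn 5 (Dr Cash, Cr Equity, amount 348): Cash=45 Equity=99 Inventory=-385 Loans=241
After txn 6 (Dr Payables, Cr Loans, amount 429): Cash=45 Equity=99 Inventory=-385 Loans=-188 Payables=429

Answer: 45 99 -385 -188 429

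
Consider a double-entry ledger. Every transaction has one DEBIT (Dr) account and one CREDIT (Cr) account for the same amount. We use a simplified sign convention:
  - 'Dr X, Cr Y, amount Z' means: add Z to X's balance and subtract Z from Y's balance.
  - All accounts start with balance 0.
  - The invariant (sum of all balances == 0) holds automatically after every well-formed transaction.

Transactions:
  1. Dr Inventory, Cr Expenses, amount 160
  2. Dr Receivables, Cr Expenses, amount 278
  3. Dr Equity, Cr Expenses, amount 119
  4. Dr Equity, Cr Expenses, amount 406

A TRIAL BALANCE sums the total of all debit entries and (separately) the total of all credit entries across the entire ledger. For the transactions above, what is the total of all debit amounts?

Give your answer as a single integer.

Txn 1: debit+=160
Txn 2: debit+=278
Txn 3: debit+=119
Txn 4: debit+=406
Total debits = 963

Answer: 963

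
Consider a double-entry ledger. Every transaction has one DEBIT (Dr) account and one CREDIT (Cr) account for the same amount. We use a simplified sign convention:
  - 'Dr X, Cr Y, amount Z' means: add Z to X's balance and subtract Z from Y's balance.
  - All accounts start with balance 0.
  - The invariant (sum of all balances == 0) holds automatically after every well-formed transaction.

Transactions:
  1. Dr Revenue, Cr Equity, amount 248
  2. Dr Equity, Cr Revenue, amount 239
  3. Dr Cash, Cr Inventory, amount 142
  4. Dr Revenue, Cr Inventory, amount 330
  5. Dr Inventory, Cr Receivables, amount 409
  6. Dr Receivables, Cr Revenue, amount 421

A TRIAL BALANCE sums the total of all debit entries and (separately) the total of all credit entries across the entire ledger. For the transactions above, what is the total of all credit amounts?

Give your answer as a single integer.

Answer: 1789

Derivation:
Txn 1: credit+=248
Txn 2: credit+=239
Txn 3: credit+=142
Txn 4: credit+=330
Txn 5: credit+=409
Txn 6: credit+=421
Total credits = 1789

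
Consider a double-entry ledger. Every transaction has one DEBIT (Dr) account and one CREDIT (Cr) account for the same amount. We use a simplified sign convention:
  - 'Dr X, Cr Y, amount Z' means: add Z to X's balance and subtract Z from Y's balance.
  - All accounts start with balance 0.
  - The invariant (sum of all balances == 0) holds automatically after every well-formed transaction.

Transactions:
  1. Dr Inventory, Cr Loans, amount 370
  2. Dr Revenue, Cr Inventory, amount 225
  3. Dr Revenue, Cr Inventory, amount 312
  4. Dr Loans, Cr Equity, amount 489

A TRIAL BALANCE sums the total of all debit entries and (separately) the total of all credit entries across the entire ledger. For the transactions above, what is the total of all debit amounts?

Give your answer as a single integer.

Txn 1: debit+=370
Txn 2: debit+=225
Txn 3: debit+=312
Txn 4: debit+=489
Total debits = 1396

Answer: 1396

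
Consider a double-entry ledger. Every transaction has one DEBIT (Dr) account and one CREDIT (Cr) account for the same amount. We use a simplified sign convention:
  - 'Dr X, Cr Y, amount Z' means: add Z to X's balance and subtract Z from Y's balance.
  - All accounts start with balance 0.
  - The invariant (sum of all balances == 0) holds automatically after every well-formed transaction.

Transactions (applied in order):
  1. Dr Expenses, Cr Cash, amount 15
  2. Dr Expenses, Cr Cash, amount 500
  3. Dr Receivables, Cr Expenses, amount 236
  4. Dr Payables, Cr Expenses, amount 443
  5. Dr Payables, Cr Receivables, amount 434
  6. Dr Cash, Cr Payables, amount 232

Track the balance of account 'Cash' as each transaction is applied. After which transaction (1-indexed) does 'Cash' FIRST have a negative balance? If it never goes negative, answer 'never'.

Answer: 1

Derivation:
After txn 1: Cash=-15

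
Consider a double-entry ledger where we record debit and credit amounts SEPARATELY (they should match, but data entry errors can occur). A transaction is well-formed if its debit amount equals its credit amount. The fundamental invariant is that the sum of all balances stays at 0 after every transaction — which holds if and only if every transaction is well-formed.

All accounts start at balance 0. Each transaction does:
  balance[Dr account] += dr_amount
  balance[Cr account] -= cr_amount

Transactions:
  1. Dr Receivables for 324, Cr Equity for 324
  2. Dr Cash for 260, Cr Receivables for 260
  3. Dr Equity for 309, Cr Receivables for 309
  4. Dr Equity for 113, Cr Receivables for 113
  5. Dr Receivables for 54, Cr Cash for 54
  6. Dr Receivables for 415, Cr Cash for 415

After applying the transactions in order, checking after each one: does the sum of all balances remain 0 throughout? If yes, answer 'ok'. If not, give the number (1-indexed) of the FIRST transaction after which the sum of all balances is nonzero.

Answer: ok

Derivation:
After txn 1: dr=324 cr=324 sum_balances=0
After txn 2: dr=260 cr=260 sum_balances=0
After txn 3: dr=309 cr=309 sum_balances=0
After txn 4: dr=113 cr=113 sum_balances=0
After txn 5: dr=54 cr=54 sum_balances=0
After txn 6: dr=415 cr=415 sum_balances=0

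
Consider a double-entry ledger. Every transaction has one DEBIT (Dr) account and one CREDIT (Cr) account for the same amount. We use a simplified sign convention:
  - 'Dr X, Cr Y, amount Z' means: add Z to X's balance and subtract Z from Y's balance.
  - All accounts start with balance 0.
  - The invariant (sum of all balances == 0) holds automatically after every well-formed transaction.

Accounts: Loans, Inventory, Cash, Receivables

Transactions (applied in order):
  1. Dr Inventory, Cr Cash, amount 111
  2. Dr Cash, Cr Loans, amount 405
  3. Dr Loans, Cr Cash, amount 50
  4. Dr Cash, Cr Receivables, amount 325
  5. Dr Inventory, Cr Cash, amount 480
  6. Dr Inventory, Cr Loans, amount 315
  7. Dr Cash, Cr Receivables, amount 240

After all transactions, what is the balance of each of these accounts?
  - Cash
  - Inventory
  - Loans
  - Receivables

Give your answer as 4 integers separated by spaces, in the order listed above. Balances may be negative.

After txn 1 (Dr Inventory, Cr Cash, amount 111): Cash=-111 Inventory=111
After txn 2 (Dr Cash, Cr Loans, amount 405): Cash=294 Inventory=111 Loans=-405
After txn 3 (Dr Loans, Cr Cash, amount 50): Cash=244 Inventory=111 Loans=-355
After txn 4 (Dr Cash, Cr Receivables, amount 325): Cash=569 Inventory=111 Loans=-355 Receivables=-325
After txn 5 (Dr Inventory, Cr Cash, amount 480): Cash=89 Inventory=591 Loans=-355 Receivables=-325
After txn 6 (Dr Inventory, Cr Loans, amount 315): Cash=89 Inventory=906 Loans=-670 Receivables=-325
After txn 7 (Dr Cash, Cr Receivables, amount 240): Cash=329 Inventory=906 Loans=-670 Receivables=-565

Answer: 329 906 -670 -565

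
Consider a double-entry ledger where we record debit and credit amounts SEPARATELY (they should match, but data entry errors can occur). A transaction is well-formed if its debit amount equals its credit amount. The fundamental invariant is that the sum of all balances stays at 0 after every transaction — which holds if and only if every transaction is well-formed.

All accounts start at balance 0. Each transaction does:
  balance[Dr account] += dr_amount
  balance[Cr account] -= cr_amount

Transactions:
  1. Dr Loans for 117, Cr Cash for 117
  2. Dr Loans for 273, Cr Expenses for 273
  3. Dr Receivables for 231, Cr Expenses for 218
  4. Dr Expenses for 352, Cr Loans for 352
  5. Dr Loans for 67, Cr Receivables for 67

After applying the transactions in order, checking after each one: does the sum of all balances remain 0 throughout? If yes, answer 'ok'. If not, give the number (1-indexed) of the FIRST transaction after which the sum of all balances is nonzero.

Answer: 3

Derivation:
After txn 1: dr=117 cr=117 sum_balances=0
After txn 2: dr=273 cr=273 sum_balances=0
After txn 3: dr=231 cr=218 sum_balances=13
After txn 4: dr=352 cr=352 sum_balances=13
After txn 5: dr=67 cr=67 sum_balances=13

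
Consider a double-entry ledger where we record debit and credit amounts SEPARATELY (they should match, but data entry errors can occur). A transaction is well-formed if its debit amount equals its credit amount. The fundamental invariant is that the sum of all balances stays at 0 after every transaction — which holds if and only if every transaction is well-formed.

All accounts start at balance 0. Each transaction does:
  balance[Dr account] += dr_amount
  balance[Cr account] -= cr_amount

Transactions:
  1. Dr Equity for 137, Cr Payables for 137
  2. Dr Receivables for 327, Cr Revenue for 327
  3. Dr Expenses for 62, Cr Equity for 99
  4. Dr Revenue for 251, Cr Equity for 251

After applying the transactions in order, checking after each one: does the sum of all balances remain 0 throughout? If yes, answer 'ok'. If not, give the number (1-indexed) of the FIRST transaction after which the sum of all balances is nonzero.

After txn 1: dr=137 cr=137 sum_balances=0
After txn 2: dr=327 cr=327 sum_balances=0
After txn 3: dr=62 cr=99 sum_balances=-37
After txn 4: dr=251 cr=251 sum_balances=-37

Answer: 3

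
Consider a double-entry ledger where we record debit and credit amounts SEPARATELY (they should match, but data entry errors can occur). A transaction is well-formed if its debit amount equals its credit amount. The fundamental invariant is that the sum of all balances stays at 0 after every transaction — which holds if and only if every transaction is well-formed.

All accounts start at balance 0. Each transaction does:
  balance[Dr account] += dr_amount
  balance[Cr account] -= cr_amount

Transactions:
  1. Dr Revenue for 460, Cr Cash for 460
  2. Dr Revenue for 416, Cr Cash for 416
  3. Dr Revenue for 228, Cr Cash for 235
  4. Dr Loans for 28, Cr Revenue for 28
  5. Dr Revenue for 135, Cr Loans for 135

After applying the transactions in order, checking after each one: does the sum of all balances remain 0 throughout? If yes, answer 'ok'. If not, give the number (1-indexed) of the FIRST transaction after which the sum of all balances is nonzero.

After txn 1: dr=460 cr=460 sum_balances=0
After txn 2: dr=416 cr=416 sum_balances=0
After txn 3: dr=228 cr=235 sum_balances=-7
After txn 4: dr=28 cr=28 sum_balances=-7
After txn 5: dr=135 cr=135 sum_balances=-7

Answer: 3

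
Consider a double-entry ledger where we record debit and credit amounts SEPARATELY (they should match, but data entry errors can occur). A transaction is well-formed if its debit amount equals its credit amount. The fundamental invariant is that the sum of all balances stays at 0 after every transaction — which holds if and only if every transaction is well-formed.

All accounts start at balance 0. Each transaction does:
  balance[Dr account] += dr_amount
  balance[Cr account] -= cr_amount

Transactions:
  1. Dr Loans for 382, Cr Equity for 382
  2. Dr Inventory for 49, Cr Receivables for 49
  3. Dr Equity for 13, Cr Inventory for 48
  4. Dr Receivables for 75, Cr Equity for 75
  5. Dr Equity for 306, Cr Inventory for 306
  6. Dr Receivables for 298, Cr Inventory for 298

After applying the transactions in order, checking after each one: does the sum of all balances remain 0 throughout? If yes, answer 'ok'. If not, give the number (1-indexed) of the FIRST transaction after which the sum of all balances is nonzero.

After txn 1: dr=382 cr=382 sum_balances=0
After txn 2: dr=49 cr=49 sum_balances=0
After txn 3: dr=13 cr=48 sum_balances=-35
After txn 4: dr=75 cr=75 sum_balances=-35
After txn 5: dr=306 cr=306 sum_balances=-35
After txn 6: dr=298 cr=298 sum_balances=-35

Answer: 3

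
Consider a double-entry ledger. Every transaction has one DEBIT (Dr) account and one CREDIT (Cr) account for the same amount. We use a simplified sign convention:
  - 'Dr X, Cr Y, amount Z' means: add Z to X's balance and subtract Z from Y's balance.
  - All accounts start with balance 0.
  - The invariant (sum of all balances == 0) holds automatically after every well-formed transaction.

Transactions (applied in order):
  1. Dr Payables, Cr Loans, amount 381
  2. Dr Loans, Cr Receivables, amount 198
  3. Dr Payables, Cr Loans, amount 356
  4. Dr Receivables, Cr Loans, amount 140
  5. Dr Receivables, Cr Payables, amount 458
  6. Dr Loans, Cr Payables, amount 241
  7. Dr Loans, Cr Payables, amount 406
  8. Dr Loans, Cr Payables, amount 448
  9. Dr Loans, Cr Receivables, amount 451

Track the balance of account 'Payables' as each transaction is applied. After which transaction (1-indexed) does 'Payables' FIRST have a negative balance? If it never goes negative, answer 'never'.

After txn 1: Payables=381
After txn 2: Payables=381
After txn 3: Payables=737
After txn 4: Payables=737
After txn 5: Payables=279
After txn 6: Payables=38
After txn 7: Payables=-368

Answer: 7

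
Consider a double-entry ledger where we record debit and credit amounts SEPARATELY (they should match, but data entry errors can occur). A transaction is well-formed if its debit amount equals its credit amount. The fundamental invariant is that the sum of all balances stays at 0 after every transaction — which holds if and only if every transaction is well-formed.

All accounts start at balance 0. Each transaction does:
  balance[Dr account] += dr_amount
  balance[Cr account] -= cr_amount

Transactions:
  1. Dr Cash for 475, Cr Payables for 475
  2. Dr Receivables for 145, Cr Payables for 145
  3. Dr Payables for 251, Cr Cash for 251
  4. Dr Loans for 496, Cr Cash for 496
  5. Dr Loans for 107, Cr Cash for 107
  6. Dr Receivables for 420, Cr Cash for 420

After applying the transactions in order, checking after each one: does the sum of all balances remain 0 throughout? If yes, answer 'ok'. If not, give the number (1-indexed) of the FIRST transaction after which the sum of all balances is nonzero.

Answer: ok

Derivation:
After txn 1: dr=475 cr=475 sum_balances=0
After txn 2: dr=145 cr=145 sum_balances=0
After txn 3: dr=251 cr=251 sum_balances=0
After txn 4: dr=496 cr=496 sum_balances=0
After txn 5: dr=107 cr=107 sum_balances=0
After txn 6: dr=420 cr=420 sum_balances=0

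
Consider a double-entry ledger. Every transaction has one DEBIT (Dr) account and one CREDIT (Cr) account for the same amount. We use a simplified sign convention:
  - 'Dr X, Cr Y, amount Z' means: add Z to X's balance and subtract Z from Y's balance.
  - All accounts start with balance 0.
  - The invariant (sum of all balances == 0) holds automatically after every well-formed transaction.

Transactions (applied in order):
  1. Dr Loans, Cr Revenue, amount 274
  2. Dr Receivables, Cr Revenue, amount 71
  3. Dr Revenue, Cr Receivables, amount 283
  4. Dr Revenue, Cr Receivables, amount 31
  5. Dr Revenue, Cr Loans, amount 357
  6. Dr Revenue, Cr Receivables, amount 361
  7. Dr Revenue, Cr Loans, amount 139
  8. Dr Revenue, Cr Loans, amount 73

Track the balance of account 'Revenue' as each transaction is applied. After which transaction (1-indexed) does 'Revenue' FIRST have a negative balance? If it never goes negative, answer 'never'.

Answer: 1

Derivation:
After txn 1: Revenue=-274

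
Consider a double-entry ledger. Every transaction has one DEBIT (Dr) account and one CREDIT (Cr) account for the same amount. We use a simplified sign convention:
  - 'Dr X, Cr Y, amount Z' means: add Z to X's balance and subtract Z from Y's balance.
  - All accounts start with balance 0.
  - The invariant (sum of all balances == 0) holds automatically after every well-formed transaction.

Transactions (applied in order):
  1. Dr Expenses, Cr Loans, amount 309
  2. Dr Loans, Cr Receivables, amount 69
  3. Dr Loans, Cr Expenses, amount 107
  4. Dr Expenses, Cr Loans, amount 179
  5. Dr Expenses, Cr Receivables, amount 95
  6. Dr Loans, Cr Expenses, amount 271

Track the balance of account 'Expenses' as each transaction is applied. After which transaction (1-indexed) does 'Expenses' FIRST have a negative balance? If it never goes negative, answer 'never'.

After txn 1: Expenses=309
After txn 2: Expenses=309
After txn 3: Expenses=202
After txn 4: Expenses=381
After txn 5: Expenses=476
After txn 6: Expenses=205

Answer: never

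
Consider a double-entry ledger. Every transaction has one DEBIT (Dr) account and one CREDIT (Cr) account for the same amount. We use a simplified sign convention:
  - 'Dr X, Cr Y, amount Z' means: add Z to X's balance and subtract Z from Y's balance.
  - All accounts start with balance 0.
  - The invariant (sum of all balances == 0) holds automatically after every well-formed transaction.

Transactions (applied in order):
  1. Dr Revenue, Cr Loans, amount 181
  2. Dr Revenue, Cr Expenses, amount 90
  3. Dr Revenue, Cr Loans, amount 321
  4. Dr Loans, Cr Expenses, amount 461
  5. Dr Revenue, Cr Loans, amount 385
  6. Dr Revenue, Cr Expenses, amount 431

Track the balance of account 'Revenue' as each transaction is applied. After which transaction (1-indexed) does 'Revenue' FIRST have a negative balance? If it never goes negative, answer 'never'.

After txn 1: Revenue=181
After txn 2: Revenue=271
After txn 3: Revenue=592
After txn 4: Revenue=592
After txn 5: Revenue=977
After txn 6: Revenue=1408

Answer: never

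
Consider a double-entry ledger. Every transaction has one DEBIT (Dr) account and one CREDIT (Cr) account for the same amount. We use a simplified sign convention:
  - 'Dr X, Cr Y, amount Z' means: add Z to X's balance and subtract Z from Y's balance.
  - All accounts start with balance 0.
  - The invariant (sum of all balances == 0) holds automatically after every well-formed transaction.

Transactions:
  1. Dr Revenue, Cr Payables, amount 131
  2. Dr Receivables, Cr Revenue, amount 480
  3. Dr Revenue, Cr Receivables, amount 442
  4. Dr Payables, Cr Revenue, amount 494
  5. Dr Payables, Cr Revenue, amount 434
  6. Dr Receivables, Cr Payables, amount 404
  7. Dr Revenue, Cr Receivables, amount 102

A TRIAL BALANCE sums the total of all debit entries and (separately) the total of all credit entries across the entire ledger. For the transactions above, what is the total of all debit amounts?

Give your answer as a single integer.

Answer: 2487

Derivation:
Txn 1: debit+=131
Txn 2: debit+=480
Txn 3: debit+=442
Txn 4: debit+=494
Txn 5: debit+=434
Txn 6: debit+=404
Txn 7: debit+=102
Total debits = 2487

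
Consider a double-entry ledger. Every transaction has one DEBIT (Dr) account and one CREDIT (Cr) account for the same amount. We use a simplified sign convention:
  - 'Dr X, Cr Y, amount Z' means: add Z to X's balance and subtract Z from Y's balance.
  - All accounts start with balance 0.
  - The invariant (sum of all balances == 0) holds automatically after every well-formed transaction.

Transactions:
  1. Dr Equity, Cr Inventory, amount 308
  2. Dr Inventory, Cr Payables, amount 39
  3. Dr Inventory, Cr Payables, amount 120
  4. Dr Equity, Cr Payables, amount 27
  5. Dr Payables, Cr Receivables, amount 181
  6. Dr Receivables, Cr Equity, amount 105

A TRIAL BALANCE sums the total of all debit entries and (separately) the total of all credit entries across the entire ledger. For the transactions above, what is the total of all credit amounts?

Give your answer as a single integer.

Txn 1: credit+=308
Txn 2: credit+=39
Txn 3: credit+=120
Txn 4: credit+=27
Txn 5: credit+=181
Txn 6: credit+=105
Total credits = 780

Answer: 780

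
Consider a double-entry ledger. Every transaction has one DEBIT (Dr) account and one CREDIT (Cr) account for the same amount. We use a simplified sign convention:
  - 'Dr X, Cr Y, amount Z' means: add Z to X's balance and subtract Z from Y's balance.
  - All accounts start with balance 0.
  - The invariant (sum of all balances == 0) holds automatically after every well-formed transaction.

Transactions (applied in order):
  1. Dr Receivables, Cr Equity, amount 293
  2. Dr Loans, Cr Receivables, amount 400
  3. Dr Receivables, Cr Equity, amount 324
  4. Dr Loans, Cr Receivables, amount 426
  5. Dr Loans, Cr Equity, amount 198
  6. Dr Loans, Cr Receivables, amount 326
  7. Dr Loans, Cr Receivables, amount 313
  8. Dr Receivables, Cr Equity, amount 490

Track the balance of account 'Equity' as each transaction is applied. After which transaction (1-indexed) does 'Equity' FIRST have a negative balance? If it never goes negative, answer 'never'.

Answer: 1

Derivation:
After txn 1: Equity=-293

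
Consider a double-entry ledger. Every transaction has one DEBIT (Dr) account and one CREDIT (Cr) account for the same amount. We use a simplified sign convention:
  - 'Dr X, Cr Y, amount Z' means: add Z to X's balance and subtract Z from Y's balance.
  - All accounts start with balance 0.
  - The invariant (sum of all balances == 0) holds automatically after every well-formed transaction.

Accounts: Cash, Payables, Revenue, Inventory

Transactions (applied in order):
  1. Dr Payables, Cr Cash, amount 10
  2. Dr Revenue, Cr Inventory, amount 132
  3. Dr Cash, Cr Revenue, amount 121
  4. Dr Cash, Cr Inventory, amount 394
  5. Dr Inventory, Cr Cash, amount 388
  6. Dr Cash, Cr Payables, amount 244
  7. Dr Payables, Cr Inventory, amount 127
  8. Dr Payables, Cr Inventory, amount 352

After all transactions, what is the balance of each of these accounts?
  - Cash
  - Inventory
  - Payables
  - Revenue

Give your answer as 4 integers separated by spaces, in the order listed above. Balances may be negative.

After txn 1 (Dr Payables, Cr Cash, amount 10): Cash=-10 Payables=10
After txn 2 (Dr Revenue, Cr Inventory, amount 132): Cash=-10 Inventory=-132 Payables=10 Revenue=132
After txn 3 (Dr Cash, Cr Revenue, amount 121): Cash=111 Inventory=-132 Payables=10 Revenue=11
After txn 4 (Dr Cash, Cr Inventory, amount 394): Cash=505 Inventory=-526 Payables=10 Revenue=11
After txn 5 (Dr Inventory, Cr Cash, amount 388): Cash=117 Inventory=-138 Payables=10 Revenue=11
After txn 6 (Dr Cash, Cr Payables, amount 244): Cash=361 Inventory=-138 Payables=-234 Revenue=11
After txn 7 (Dr Payables, Cr Inventory, amount 127): Cash=361 Inventory=-265 Payables=-107 Revenue=11
After txn 8 (Dr Payables, Cr Inventory, amount 352): Cash=361 Inventory=-617 Payables=245 Revenue=11

Answer: 361 -617 245 11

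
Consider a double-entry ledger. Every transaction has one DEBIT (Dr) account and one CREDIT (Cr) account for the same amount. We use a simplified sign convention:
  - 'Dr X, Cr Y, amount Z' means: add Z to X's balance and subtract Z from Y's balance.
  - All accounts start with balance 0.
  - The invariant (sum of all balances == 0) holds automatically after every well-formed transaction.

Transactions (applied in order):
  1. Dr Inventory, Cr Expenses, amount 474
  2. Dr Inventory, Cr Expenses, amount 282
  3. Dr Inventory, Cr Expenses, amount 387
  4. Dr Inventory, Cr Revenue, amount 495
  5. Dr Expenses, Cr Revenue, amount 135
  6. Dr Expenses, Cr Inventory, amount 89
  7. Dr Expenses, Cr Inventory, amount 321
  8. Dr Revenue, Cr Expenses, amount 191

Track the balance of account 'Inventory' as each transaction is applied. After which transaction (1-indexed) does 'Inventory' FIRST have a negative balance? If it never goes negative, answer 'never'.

Answer: never

Derivation:
After txn 1: Inventory=474
After txn 2: Inventory=756
After txn 3: Inventory=1143
After txn 4: Inventory=1638
After txn 5: Inventory=1638
After txn 6: Inventory=1549
After txn 7: Inventory=1228
After txn 8: Inventory=1228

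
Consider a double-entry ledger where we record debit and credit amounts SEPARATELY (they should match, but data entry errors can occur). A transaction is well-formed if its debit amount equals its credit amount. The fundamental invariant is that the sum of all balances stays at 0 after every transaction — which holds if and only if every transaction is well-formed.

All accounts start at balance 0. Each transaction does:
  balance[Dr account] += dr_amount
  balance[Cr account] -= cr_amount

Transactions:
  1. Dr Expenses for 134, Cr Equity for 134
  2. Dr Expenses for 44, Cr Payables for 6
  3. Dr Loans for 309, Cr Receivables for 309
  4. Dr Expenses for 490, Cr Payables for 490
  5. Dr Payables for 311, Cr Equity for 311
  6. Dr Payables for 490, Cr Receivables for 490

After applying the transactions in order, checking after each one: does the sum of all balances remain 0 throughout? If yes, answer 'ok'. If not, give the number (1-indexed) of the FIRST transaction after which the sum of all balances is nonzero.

After txn 1: dr=134 cr=134 sum_balances=0
After txn 2: dr=44 cr=6 sum_balances=38
After txn 3: dr=309 cr=309 sum_balances=38
After txn 4: dr=490 cr=490 sum_balances=38
After txn 5: dr=311 cr=311 sum_balances=38
After txn 6: dr=490 cr=490 sum_balances=38

Answer: 2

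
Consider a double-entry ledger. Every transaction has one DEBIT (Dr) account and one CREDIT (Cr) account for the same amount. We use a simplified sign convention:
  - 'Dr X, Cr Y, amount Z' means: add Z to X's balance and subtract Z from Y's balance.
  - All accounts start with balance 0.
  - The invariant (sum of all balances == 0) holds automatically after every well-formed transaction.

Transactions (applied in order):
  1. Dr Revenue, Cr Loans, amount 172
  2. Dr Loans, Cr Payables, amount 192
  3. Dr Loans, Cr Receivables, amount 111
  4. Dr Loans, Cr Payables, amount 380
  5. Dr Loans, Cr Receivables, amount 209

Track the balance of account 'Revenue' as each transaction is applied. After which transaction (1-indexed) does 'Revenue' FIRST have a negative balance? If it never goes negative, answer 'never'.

After txn 1: Revenue=172
After txn 2: Revenue=172
After txn 3: Revenue=172
After txn 4: Revenue=172
After txn 5: Revenue=172

Answer: never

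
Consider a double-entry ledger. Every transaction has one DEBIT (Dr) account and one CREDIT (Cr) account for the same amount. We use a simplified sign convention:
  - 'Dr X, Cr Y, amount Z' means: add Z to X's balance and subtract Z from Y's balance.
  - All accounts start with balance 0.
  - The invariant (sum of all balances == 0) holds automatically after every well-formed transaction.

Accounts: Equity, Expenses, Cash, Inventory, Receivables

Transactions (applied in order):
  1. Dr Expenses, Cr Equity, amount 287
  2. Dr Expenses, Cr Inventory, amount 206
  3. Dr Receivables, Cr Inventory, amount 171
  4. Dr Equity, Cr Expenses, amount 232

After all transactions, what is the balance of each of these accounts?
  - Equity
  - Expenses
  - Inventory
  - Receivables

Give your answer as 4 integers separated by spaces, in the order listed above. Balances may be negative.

After txn 1 (Dr Expenses, Cr Equity, amount 287): Equity=-287 Expenses=287
After txn 2 (Dr Expenses, Cr Inventory, amount 206): Equity=-287 Expenses=493 Inventory=-206
After txn 3 (Dr Receivables, Cr Inventory, amount 171): Equity=-287 Expenses=493 Inventory=-377 Receivables=171
After txn 4 (Dr Equity, Cr Expenses, amount 232): Equity=-55 Expenses=261 Inventory=-377 Receivables=171

Answer: -55 261 -377 171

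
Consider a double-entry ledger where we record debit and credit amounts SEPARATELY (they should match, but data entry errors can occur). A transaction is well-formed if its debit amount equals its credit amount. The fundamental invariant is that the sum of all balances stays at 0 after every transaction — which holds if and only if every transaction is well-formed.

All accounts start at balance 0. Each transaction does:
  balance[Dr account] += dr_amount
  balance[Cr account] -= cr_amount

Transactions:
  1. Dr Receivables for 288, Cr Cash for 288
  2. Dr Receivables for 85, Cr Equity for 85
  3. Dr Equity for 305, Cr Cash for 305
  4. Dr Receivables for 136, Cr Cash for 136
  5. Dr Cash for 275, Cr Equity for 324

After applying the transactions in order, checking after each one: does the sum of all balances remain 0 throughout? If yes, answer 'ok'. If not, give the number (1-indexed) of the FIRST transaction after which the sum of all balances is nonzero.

Answer: 5

Derivation:
After txn 1: dr=288 cr=288 sum_balances=0
After txn 2: dr=85 cr=85 sum_balances=0
After txn 3: dr=305 cr=305 sum_balances=0
After txn 4: dr=136 cr=136 sum_balances=0
After txn 5: dr=275 cr=324 sum_balances=-49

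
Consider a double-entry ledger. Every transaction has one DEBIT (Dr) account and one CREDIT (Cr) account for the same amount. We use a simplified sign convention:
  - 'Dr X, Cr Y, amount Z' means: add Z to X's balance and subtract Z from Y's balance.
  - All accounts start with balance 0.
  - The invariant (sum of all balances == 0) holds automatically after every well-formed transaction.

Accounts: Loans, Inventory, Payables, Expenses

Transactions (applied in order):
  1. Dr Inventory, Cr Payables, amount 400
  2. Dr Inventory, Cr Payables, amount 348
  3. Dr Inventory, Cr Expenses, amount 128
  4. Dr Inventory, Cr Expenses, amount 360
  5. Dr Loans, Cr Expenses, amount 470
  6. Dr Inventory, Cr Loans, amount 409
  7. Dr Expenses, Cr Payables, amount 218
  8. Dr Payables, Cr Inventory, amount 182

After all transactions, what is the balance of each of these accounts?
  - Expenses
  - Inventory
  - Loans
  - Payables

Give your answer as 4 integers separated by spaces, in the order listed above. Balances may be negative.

After txn 1 (Dr Inventory, Cr Payables, amount 400): Inventory=400 Payables=-400
After txn 2 (Dr Inventory, Cr Payables, amount 348): Inventory=748 Payables=-748
After txn 3 (Dr Inventory, Cr Expenses, amount 128): Expenses=-128 Inventory=876 Payables=-748
After txn 4 (Dr Inventory, Cr Expenses, amount 360): Expenses=-488 Inventory=1236 Payables=-748
After txn 5 (Dr Loans, Cr Expenses, amount 470): Expenses=-958 Inventory=1236 Loans=470 Payables=-748
After txn 6 (Dr Inventory, Cr Loans, amount 409): Expenses=-958 Inventory=1645 Loans=61 Payables=-748
After txn 7 (Dr Expenses, Cr Payables, amount 218): Expenses=-740 Inventory=1645 Loans=61 Payables=-966
After txn 8 (Dr Payables, Cr Inventory, amount 182): Expenses=-740 Inventory=1463 Loans=61 Payables=-784

Answer: -740 1463 61 -784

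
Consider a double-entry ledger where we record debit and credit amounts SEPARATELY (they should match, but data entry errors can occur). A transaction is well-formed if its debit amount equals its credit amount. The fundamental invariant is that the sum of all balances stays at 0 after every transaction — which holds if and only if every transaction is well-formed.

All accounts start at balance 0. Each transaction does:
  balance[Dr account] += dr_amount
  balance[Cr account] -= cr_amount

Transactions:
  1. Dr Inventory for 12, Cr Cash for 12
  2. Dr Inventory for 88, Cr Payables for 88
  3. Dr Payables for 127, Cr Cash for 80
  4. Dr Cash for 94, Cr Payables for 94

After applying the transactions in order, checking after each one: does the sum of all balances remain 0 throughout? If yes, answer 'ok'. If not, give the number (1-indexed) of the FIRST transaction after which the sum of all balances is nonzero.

After txn 1: dr=12 cr=12 sum_balances=0
After txn 2: dr=88 cr=88 sum_balances=0
After txn 3: dr=127 cr=80 sum_balances=47
After txn 4: dr=94 cr=94 sum_balances=47

Answer: 3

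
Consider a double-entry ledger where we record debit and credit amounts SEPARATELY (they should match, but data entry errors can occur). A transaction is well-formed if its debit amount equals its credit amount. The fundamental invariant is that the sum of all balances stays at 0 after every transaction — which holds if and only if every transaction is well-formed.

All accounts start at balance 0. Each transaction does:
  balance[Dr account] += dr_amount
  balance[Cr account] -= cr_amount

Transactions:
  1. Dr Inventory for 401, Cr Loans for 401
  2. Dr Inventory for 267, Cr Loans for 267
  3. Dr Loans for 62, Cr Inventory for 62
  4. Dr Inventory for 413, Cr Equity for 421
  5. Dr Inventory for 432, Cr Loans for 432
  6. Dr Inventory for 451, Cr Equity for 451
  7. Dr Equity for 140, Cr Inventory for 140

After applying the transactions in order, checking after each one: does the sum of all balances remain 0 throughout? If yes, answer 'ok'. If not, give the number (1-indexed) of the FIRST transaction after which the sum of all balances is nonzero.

After txn 1: dr=401 cr=401 sum_balances=0
After txn 2: dr=267 cr=267 sum_balances=0
After txn 3: dr=62 cr=62 sum_balances=0
After txn 4: dr=413 cr=421 sum_balances=-8
After txn 5: dr=432 cr=432 sum_balances=-8
After txn 6: dr=451 cr=451 sum_balances=-8
After txn 7: dr=140 cr=140 sum_balances=-8

Answer: 4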